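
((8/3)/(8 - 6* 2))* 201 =-134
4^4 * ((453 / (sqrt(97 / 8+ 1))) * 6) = 463872 * sqrt(210) / 35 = 192061.25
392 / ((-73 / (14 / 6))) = -12.53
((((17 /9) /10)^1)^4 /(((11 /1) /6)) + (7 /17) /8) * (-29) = -386675966 /255605625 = -1.51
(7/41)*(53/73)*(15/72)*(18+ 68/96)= 832895/1723968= 0.48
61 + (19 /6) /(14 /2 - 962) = 349511 /5730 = 61.00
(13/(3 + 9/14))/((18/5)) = 455/459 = 0.99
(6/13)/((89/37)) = 222/1157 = 0.19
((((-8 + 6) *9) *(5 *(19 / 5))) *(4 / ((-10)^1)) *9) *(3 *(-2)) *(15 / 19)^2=-87480 / 19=-4604.21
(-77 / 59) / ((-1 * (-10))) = -77 / 590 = -0.13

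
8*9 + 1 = 73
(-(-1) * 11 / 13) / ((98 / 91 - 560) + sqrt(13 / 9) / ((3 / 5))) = -6474006 / 4276320311 - 6435 * sqrt(13) / 4276320311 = -0.00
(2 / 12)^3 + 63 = 13609 / 216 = 63.00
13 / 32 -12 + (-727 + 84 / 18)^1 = -70457 / 96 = -733.93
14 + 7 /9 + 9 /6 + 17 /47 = 14077 /846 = 16.64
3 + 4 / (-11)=29 / 11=2.64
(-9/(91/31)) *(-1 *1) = 3.07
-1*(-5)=5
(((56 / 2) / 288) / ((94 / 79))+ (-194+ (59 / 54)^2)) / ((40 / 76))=-2007409489 / 5482080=-366.18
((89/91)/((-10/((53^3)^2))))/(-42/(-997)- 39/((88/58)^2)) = 1903775527865651176/14841777405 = 128271397.42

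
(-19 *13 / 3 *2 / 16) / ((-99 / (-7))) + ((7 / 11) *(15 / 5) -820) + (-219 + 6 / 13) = -32041885 / 30888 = -1037.36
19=19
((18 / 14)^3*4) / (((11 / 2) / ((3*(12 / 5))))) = 209952 / 18865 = 11.13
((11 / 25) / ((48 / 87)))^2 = 101761 / 160000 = 0.64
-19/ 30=-0.63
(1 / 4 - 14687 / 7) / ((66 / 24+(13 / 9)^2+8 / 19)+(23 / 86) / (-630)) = -399.06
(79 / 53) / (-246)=-79 / 13038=-0.01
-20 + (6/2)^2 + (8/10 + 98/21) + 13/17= -1216/255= -4.77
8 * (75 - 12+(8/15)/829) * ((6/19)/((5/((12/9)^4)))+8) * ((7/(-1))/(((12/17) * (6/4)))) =-7842929294816/287061975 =-27321.38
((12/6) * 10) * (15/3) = 100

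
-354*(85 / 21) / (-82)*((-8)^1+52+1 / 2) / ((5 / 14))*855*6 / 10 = 45793971 / 41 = 1116926.12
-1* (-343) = 343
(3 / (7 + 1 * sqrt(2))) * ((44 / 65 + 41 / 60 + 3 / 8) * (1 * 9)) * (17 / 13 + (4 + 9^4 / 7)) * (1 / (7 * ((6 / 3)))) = 130610043 / 278005-130610043 * sqrt(2) / 1946035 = 374.90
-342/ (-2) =171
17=17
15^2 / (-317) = -225 / 317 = -0.71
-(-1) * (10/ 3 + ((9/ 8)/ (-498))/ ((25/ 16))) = 20741/ 6225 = 3.33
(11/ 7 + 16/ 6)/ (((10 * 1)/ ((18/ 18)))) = 89/ 210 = 0.42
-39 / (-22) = 39 / 22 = 1.77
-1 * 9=-9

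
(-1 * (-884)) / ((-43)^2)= 884 / 1849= 0.48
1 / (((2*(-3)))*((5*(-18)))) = 1 / 540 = 0.00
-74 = -74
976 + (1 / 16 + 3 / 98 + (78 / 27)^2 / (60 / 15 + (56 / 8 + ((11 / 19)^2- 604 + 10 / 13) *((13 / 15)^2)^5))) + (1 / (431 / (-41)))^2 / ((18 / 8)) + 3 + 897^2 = 14631916548361578708310170949411 / 18163026165601251698195376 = 805588.03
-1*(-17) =17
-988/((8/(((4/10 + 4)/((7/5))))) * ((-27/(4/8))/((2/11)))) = 247/189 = 1.31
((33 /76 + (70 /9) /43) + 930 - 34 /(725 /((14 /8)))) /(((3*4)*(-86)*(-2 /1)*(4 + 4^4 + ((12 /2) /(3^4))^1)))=19842406961 /11446410524800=0.00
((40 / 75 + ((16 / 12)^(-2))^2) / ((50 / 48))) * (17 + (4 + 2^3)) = 23.66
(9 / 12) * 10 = 7.50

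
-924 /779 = -1.19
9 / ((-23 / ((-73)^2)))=-47961 / 23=-2085.26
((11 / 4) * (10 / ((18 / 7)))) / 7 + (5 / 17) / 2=1025 / 612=1.67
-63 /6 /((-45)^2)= -7 /1350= -0.01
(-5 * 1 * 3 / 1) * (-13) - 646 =-451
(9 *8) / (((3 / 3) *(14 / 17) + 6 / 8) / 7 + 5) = 11424 / 829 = 13.78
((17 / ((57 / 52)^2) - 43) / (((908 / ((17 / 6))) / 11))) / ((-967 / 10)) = 87645965 / 8558216892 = 0.01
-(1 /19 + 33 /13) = -640 /247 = -2.59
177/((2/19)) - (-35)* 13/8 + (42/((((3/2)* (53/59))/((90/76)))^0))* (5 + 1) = 15923/8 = 1990.38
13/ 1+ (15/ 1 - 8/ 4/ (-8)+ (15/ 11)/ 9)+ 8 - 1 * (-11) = 47.40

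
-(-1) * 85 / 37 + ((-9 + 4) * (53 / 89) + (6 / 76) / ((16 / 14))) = -611807 / 1001072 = -0.61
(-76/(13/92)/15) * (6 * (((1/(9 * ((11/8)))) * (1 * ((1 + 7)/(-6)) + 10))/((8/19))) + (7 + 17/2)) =-913.61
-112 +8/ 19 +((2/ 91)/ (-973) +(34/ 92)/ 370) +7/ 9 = -28552912667759/ 257697318060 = -110.80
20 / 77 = 0.26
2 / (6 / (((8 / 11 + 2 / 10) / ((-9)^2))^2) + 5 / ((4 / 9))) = 2312 / 52938405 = 0.00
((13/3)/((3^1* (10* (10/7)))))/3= 0.03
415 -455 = -40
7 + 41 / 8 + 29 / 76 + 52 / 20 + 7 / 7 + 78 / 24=14711 / 760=19.36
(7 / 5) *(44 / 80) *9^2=6237 / 100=62.37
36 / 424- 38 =-37.92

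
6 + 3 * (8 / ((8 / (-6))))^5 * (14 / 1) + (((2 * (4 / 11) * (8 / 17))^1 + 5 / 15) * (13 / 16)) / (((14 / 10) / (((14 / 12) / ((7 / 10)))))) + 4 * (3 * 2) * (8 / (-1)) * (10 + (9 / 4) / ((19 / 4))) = -1176842653307 / 3581424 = -328596.29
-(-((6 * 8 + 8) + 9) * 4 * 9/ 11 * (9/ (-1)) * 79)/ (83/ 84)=-139754160/ 913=-153071.37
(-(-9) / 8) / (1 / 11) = 99 / 8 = 12.38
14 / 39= 0.36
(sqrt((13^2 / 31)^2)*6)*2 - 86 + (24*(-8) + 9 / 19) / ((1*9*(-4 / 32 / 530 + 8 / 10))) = -282753826 / 5991897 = -47.19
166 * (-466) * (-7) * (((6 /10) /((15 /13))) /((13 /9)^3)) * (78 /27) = 87721704 /325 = 269912.94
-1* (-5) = 5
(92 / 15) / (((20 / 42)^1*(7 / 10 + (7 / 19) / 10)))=437 / 25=17.48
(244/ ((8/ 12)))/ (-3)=-122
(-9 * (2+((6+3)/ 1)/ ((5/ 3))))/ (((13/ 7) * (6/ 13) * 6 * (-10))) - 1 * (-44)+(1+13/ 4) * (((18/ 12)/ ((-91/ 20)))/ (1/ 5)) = 696869/ 18200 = 38.29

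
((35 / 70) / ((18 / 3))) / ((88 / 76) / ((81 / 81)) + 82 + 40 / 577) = 10963 / 10949040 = 0.00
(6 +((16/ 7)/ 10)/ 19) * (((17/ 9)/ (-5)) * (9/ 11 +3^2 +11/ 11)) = -24.57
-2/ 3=-0.67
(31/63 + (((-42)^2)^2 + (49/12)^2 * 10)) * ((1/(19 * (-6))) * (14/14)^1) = -1568379067/57456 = -27297.05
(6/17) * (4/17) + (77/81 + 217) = 5103950/23409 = 218.03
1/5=0.20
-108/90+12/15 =-2/5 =-0.40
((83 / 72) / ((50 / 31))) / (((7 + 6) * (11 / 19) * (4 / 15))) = 48887 / 137280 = 0.36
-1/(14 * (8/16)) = -0.14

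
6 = 6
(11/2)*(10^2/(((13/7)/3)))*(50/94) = 288750/611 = 472.59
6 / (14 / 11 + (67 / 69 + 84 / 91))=59202 / 31247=1.89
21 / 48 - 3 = -2.56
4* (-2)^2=16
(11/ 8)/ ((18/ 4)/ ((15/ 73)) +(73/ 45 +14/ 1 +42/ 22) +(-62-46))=-5445/ 271532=-0.02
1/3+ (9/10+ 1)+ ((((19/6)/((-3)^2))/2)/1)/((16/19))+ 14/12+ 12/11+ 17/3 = 985231/95040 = 10.37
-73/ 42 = -1.74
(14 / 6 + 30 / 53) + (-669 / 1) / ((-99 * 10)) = 20843 / 5830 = 3.58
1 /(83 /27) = 27 /83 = 0.33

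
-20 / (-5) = 4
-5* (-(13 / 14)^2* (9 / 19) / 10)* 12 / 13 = 351 / 1862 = 0.19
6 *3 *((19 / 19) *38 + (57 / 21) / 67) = 321138 / 469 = 684.73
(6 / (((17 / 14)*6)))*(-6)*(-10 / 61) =840 / 1037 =0.81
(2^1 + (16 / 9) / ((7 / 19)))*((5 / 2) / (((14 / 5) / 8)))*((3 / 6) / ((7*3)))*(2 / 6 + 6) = 204250 / 27783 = 7.35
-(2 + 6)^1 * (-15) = 120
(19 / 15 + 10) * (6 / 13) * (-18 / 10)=-234 / 25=-9.36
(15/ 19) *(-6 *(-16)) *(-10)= -14400/ 19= -757.89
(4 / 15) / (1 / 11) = 44 / 15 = 2.93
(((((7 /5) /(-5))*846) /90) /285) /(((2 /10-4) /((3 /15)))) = 329 /676875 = 0.00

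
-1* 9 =-9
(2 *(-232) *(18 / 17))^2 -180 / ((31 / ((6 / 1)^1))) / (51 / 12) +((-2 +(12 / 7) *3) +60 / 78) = 196777911548 / 815269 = 241365.62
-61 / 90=-0.68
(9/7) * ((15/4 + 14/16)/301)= 333/16856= 0.02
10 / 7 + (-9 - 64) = -501 / 7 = -71.57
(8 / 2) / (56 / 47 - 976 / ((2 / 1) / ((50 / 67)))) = -3149 / 285762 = -0.01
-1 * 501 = -501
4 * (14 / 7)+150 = 158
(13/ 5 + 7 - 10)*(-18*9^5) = 2125764/ 5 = 425152.80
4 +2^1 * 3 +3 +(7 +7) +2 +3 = 32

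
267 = 267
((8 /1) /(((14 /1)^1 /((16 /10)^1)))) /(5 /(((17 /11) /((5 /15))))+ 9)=816 /8995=0.09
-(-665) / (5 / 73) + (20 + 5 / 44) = 428081 / 44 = 9729.11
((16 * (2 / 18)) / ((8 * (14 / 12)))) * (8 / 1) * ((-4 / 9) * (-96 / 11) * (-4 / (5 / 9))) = -16384 / 385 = -42.56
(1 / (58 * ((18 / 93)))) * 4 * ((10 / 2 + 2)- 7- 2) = -62 / 87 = -0.71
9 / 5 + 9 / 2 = 63 / 10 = 6.30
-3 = -3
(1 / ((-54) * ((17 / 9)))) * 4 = -2 / 51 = -0.04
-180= -180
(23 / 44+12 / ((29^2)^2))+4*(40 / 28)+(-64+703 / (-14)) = -3360291503 / 31120364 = -107.98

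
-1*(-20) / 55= 4 / 11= 0.36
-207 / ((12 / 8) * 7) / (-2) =69 / 7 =9.86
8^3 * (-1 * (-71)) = 36352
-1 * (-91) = 91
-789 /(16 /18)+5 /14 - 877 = -98799 /56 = -1764.27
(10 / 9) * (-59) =-590 / 9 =-65.56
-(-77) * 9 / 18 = 77 / 2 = 38.50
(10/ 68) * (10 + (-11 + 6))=25/ 34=0.74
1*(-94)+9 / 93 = -93.90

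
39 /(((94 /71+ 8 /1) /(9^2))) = 224289 /662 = 338.81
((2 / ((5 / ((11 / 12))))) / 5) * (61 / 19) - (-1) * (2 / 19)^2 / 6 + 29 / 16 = 295989 / 144400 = 2.05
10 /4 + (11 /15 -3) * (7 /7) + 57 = 1717 /30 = 57.23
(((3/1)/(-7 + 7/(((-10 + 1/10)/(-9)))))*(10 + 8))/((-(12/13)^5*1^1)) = 4084223/32256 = 126.62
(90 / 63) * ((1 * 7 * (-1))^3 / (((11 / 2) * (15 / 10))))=-1960 / 33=-59.39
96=96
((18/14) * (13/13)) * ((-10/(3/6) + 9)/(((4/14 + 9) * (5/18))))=-1782/325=-5.48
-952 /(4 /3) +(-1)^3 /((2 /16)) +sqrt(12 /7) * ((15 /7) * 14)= -722 +60 * sqrt(21) /7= -682.72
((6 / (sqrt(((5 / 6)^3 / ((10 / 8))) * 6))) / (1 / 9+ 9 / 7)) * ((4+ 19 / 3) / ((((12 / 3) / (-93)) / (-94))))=25609689 / 440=58203.84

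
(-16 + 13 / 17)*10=-2590 / 17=-152.35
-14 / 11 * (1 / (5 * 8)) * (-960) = 336 / 11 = 30.55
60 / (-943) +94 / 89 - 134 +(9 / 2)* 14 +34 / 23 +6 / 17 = -4229177 / 62033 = -68.18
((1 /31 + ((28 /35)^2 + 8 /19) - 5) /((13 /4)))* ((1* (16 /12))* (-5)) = 920416 /114855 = 8.01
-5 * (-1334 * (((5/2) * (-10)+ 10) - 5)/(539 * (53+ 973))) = -66700/276507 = -0.24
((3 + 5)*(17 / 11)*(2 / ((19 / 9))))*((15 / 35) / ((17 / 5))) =2160 / 1463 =1.48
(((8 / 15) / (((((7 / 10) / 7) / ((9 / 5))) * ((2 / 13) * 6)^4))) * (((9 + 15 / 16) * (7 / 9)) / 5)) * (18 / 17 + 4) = 455633633 / 4406400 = 103.40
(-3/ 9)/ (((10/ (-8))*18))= 2/ 135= 0.01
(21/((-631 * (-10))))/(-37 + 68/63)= -1323/14279530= -0.00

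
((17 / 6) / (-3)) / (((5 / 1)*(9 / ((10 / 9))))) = -17 / 729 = -0.02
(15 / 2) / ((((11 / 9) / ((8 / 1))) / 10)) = 5400 / 11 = 490.91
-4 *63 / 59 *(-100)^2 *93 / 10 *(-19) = 445284000 / 59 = 7547186.44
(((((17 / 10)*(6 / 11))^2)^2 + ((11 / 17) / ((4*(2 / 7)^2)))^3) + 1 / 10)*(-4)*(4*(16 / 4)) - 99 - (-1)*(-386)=-2982924702533123 / 2877249320000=-1036.73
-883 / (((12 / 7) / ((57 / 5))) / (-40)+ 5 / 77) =-14433.84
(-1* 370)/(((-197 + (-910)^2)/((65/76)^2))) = -781625/2390983864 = -0.00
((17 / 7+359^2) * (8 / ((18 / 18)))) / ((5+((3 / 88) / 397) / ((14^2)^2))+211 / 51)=70573647746359296 / 625419241369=112842.14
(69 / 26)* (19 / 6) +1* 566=29869 / 52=574.40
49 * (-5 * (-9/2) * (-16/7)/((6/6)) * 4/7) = -1440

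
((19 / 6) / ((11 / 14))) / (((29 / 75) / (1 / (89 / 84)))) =279300 / 28391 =9.84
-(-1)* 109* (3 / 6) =109 / 2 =54.50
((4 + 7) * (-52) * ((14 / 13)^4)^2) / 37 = -64934718464 / 2321695129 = -27.97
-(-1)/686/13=1/8918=0.00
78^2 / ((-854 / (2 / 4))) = -1521 / 427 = -3.56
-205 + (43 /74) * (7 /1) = -14869 /74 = -200.93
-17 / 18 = -0.94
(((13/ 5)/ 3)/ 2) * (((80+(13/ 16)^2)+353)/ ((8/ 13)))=18761873/ 61440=305.37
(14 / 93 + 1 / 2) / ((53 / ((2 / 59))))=121 / 290811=0.00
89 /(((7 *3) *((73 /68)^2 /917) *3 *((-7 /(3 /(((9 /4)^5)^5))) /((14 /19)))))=-121397266144345160941568 /218063667455363299396729444497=-0.00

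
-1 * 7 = -7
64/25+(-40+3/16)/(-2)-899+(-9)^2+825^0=-635627/800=-794.53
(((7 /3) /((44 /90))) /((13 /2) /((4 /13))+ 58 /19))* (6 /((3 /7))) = 152 /55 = 2.76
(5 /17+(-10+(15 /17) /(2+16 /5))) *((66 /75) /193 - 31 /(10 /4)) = 25209072 /213265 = 118.21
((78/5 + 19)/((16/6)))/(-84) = -173/1120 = -0.15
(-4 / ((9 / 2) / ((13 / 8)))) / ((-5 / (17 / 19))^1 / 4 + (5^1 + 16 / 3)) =-884 / 5469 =-0.16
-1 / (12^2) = -0.01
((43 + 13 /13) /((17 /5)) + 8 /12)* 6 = 1388 /17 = 81.65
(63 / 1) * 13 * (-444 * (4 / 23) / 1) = -1454544 / 23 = -63241.04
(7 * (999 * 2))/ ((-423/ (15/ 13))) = -23310/ 611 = -38.15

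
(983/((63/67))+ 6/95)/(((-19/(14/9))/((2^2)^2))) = -1369.51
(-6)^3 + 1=-215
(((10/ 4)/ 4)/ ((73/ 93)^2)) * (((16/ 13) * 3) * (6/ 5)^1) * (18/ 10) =2802276/ 346385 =8.09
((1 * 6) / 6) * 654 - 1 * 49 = 605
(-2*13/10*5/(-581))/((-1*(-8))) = 13/4648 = 0.00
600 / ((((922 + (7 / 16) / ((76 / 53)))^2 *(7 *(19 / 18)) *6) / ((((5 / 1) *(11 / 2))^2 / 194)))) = 0.00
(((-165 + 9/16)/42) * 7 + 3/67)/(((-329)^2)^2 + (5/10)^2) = -58663/25119348590200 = -0.00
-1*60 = -60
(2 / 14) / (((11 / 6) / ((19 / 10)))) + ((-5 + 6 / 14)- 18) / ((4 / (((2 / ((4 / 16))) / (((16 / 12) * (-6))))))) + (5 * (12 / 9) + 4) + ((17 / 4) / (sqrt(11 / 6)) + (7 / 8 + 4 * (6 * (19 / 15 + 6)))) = 17 * sqrt(66) / 44 + 253087 / 1320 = 194.87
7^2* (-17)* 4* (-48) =159936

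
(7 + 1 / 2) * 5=75 / 2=37.50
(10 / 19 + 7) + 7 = 276 / 19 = 14.53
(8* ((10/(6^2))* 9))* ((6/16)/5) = 3/2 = 1.50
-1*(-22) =22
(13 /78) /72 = 1 /432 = 0.00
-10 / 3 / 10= -1 / 3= -0.33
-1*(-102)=102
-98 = -98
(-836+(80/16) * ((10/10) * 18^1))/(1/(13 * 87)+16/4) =-843726/4525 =-186.46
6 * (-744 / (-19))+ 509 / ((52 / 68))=222439 / 247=900.56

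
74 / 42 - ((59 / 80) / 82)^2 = 1.76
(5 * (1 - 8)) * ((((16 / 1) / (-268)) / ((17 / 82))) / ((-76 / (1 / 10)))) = -287 / 21641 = -0.01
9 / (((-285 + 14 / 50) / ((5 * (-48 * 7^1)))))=189000 / 3559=53.10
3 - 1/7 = 20/7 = 2.86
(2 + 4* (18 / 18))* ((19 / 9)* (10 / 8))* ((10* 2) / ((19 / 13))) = 650 / 3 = 216.67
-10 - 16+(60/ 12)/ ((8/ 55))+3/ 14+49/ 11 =8035/ 616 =13.04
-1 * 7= -7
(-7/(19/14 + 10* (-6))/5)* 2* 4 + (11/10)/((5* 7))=63911/287350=0.22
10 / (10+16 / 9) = 45 / 53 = 0.85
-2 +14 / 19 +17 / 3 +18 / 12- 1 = 559 / 114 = 4.90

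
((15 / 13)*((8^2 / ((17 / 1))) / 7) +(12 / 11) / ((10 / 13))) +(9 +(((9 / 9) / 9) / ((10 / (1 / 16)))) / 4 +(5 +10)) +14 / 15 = 26.97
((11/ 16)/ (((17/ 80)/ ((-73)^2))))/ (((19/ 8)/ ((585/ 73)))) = 18790200/ 323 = 58173.99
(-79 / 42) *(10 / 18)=-395 / 378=-1.04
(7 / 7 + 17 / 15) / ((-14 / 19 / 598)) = -181792 / 105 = -1731.35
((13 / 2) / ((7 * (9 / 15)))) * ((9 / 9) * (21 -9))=130 / 7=18.57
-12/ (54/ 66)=-44/ 3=-14.67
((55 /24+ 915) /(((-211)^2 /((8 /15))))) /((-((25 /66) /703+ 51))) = -68096798 /316053198849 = -0.00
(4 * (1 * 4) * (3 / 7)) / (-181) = -48 / 1267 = -0.04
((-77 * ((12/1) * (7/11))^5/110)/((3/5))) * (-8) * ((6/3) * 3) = 234198687744/161051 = 1454189.59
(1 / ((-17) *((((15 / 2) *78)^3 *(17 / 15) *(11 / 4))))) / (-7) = 4 / 297005784075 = 0.00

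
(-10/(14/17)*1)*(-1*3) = 255/7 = 36.43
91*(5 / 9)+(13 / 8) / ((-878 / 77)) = 3186911 / 63216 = 50.41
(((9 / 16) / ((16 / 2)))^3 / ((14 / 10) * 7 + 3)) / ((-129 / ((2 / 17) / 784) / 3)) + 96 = 3692194405806531 / 38460358393856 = 96.00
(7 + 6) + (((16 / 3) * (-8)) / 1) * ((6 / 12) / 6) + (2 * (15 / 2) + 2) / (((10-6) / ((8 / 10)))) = 578 / 45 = 12.84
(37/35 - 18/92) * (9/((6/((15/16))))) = 12483/10304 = 1.21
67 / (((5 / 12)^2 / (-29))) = -279792 / 25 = -11191.68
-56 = -56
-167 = -167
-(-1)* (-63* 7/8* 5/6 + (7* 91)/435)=-309533/6960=-44.47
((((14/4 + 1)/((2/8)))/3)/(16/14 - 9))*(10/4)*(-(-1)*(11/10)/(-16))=21/160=0.13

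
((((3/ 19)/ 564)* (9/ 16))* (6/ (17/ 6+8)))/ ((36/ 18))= 81/ 1857440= 0.00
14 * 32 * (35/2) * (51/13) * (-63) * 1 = -25189920/13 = -1937686.15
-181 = -181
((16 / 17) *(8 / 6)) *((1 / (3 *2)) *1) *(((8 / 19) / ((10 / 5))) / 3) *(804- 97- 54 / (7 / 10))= 564352 / 61047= 9.24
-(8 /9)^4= -4096 /6561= -0.62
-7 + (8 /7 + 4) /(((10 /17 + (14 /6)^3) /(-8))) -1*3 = -559262 /42707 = -13.10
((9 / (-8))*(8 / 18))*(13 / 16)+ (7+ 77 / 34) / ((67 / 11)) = 40633 / 36448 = 1.11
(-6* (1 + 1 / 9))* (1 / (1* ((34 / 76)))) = -760 / 51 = -14.90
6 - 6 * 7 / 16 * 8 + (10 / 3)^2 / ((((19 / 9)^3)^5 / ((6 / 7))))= -1594004612061380844795 / 106267889209123588093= -15.00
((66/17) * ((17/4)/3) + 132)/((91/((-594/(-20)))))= 16335/364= 44.88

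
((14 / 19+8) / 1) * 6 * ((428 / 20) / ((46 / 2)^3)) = 106572 / 1155865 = 0.09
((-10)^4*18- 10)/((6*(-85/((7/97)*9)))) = -377979/1649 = -229.22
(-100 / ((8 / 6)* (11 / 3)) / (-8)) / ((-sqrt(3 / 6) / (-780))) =43875* sqrt(2) / 22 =2820.39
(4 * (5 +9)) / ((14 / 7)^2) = 14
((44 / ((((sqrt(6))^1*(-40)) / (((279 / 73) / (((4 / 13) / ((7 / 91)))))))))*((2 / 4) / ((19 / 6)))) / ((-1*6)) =1023*sqrt(6) / 221920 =0.01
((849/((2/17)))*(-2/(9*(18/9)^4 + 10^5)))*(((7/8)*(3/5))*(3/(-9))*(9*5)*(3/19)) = 2727837/15221888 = 0.18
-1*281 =-281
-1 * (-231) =231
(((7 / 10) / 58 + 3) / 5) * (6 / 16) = 5241 / 23200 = 0.23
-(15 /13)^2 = -225 /169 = -1.33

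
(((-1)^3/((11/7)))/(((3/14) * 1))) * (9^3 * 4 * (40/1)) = -3810240/11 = -346385.45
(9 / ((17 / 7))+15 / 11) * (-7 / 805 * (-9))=8532 / 21505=0.40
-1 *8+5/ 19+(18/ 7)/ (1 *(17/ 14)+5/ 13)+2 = -7609/ 1843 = -4.13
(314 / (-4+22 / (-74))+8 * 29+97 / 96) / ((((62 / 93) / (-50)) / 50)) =-508613125 / 848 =-599779.63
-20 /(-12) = 5 /3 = 1.67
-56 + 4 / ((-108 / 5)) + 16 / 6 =-1445 / 27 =-53.52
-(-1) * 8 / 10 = 4 / 5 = 0.80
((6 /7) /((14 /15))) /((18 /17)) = 85 /98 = 0.87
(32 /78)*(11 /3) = 176 /117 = 1.50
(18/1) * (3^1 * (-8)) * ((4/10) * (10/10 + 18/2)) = -1728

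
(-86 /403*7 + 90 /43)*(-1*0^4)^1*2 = 0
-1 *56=-56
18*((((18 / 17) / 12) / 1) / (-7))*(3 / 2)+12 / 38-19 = -86029 / 4522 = -19.02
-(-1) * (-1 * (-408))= 408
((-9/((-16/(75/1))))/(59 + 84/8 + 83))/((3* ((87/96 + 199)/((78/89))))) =14040/34729313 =0.00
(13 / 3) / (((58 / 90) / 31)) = 6045 / 29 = 208.45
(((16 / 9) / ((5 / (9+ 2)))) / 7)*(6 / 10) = 0.34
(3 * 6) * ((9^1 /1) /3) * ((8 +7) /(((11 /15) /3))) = 36450 /11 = 3313.64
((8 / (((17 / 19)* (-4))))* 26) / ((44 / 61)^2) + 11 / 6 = -2712007 / 24684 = -109.87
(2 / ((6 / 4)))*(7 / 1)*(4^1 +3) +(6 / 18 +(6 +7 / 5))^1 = 1096 / 15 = 73.07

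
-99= -99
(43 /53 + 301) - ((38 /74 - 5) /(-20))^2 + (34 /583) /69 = 1661825502397 /5507076300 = 301.76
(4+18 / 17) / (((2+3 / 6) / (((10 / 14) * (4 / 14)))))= 344 / 833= 0.41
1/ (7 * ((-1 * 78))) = -1/ 546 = -0.00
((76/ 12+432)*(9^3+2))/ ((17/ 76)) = 4297420/ 3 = 1432473.33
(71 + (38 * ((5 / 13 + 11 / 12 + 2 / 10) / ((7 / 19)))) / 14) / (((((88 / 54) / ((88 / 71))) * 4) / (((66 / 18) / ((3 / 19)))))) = 655497359 / 1809080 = 362.34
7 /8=0.88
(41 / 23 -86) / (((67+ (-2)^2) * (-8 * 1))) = 1937 / 13064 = 0.15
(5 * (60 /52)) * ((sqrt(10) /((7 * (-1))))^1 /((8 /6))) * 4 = -225 * sqrt(10) /91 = -7.82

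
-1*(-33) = 33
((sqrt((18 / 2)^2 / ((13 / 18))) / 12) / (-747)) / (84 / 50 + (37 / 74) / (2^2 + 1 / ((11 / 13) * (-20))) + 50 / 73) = -1582275 * sqrt(26) / 17016788152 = -0.00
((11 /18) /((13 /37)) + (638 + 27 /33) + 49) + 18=1821253 /2574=707.56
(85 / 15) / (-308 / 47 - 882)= -799 / 125286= -0.01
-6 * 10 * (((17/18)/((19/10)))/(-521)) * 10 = 17000/29697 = 0.57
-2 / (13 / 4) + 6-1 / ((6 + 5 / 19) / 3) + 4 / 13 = 8065 / 1547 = 5.21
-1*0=0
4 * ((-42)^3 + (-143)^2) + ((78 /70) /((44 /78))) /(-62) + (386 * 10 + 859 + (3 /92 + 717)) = -114808970789 /549010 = -209120.00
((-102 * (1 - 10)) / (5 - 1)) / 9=51 / 2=25.50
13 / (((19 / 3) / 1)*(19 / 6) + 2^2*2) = 234 / 505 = 0.46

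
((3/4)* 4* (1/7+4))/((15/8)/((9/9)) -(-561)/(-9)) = -2088/10157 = -0.21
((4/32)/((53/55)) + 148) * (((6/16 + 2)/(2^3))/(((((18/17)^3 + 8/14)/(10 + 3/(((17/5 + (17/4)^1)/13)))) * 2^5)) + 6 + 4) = 117613704948755/78771683328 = 1493.10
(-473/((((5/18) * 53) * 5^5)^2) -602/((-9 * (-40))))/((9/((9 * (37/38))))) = -1527531112334789/938162109375000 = -1.63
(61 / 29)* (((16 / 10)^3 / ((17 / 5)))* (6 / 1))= 187392 / 12325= 15.20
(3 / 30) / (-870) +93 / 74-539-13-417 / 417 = -177606187 / 321900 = -551.74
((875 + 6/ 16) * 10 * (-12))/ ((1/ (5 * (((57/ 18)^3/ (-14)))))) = 1200839425/ 1008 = 1191308.95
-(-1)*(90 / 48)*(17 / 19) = 255 / 152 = 1.68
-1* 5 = -5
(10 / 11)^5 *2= 200000 / 161051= 1.24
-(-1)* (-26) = -26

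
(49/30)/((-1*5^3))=-49/3750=-0.01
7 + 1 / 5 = 36 / 5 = 7.20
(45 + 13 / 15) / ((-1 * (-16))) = 43 / 15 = 2.87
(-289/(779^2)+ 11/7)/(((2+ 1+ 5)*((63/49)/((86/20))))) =71737201/109231380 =0.66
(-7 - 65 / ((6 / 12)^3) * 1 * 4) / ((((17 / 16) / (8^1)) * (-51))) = 267136 / 867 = 308.12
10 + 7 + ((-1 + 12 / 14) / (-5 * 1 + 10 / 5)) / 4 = 1429 / 84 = 17.01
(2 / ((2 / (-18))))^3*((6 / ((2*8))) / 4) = -2187 / 4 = -546.75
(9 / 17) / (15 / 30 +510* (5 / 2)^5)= 144 / 13547011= 0.00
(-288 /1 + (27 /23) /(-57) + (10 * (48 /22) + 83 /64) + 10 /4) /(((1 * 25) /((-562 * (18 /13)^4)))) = 21681.33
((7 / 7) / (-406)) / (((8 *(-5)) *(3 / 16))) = 1 / 3045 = 0.00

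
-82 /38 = -41 /19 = -2.16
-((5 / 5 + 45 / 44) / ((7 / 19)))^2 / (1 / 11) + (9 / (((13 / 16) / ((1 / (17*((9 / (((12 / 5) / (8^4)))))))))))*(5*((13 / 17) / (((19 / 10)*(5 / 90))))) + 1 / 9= -331.46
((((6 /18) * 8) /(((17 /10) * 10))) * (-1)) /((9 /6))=-16 /153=-0.10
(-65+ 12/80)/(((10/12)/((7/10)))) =-27237/500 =-54.47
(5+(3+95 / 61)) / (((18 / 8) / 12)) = 9328 / 183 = 50.97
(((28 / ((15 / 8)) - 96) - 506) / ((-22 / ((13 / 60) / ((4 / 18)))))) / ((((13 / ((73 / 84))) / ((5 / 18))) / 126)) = 60.87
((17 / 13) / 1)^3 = 4913 / 2197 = 2.24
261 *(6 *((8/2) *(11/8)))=8613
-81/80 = -1.01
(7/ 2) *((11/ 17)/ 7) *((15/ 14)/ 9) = 55/ 1428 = 0.04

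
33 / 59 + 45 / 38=3909 / 2242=1.74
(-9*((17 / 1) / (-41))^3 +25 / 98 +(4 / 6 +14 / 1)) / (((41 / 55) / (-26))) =-225479700875 / 415386867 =-542.82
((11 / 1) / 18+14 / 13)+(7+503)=119735 / 234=511.69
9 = 9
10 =10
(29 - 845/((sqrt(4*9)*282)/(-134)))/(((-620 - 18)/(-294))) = 3976301/89958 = 44.20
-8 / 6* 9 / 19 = -12 / 19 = -0.63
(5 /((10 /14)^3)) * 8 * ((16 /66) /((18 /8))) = 87808 /7425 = 11.83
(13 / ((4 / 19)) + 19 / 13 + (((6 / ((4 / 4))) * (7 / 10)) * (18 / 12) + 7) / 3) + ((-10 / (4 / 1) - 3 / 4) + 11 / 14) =177943 / 2730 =65.18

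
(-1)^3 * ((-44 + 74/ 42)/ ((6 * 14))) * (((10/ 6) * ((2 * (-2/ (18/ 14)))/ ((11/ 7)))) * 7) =-31045/ 2673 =-11.61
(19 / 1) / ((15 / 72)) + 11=511 / 5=102.20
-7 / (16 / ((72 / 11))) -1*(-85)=1807 / 22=82.14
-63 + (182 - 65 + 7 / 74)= 4003 / 74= 54.09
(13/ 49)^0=1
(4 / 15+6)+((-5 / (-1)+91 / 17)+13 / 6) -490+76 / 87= -2318777 / 4930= -470.34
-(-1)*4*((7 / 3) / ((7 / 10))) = 40 / 3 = 13.33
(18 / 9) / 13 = 2 / 13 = 0.15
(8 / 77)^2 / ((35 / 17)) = 0.01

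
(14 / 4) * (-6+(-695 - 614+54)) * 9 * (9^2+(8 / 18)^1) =-6470191 / 2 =-3235095.50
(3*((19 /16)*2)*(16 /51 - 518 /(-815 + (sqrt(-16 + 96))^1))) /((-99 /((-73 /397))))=18907*sqrt(5) /457945455 + 234746027 /18684174564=0.01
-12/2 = -6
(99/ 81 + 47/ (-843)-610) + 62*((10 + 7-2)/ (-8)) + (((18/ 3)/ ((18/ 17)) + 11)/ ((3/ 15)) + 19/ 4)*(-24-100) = -117825269/ 10116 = -11647.42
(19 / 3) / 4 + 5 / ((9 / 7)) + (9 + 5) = 701 / 36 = 19.47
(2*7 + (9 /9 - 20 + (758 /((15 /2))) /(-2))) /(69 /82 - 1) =68306 /195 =350.29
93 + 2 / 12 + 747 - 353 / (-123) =69129 / 82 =843.04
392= 392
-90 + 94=4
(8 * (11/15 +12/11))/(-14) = -172/165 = -1.04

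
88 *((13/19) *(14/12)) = 70.25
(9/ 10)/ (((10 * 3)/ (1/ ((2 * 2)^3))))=0.00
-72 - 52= -124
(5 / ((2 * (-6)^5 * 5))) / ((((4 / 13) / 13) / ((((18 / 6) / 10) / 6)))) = -169 / 1244160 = -0.00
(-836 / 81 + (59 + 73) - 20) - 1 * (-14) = 9370 / 81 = 115.68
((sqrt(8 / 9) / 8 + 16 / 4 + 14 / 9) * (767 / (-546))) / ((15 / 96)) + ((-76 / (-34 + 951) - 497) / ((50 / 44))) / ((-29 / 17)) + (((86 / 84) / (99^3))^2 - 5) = 1271185911492930863995 / 6309268966481239836 - 236 * sqrt(2) / 315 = 200.42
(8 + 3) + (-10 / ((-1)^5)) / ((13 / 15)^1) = 293 / 13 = 22.54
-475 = -475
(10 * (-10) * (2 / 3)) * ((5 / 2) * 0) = 0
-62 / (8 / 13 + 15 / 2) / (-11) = 0.69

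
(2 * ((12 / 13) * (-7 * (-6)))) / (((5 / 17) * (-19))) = -17136 / 1235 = -13.88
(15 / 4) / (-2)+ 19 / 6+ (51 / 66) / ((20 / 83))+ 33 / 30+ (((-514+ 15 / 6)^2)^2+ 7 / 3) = 12047452427647 / 176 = 68451434247.99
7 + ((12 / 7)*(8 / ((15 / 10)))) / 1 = 113 / 7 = 16.14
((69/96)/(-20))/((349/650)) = -1495/22336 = -0.07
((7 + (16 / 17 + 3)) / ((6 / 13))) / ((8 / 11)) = 4433 / 136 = 32.60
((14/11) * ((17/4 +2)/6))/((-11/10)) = -875/726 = -1.21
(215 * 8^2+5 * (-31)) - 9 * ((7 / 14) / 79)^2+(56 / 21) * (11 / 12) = 3057266107 / 224676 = 13607.44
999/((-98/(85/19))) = -84915/1862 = -45.60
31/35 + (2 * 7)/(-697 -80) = 3371/3885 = 0.87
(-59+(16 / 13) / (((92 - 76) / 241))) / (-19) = 526 / 247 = 2.13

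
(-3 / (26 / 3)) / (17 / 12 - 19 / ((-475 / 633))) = -1350 / 104273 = -0.01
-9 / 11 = -0.82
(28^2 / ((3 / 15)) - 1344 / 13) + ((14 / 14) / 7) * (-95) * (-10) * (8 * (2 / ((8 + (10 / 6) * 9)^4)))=97192334992 / 25465531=3816.62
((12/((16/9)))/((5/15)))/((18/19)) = 171/8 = 21.38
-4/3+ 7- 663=-1972/3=-657.33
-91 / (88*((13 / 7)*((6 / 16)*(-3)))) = 49 / 99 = 0.49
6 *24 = 144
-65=-65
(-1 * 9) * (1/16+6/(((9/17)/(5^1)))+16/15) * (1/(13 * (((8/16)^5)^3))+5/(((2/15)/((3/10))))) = -421434057/320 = -1316981.43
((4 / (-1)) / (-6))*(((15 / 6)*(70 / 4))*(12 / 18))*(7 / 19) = 7.16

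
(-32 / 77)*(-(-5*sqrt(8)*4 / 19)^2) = 3.68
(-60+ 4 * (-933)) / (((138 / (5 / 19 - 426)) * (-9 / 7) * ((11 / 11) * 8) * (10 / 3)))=-4473217 / 13110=-341.21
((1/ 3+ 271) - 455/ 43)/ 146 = 33637/ 18834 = 1.79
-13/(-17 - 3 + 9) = 13/11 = 1.18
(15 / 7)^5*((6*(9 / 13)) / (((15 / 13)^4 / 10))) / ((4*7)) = 4448925 / 117649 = 37.82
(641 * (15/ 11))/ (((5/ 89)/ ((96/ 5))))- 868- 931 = 296930.31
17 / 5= 3.40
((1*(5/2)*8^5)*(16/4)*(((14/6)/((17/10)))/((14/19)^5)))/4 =63388134400/122451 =517661.22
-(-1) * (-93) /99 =-31 /33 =-0.94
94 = 94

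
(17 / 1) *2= 34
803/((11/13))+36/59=949.61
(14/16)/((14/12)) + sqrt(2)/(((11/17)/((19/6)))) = 3/4 + 323 *sqrt(2)/66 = 7.67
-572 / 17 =-33.65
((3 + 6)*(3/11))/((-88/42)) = -567/484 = -1.17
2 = 2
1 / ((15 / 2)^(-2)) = 225 / 4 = 56.25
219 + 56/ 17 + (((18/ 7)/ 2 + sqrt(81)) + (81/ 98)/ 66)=8524975/ 36652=232.59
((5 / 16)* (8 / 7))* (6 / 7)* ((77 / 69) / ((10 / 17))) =187 / 322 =0.58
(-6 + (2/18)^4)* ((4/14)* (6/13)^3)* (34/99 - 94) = 5839876480/369972603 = 15.78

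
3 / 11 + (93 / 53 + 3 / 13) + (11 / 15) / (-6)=1456981 / 682110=2.14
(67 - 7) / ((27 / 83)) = 1660 / 9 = 184.44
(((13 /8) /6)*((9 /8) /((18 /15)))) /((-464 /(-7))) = 455 /118784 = 0.00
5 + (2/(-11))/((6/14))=151/33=4.58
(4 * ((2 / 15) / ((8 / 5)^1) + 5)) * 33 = 671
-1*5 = -5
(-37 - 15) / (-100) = 0.52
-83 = -83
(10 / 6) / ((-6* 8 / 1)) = -5 / 144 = -0.03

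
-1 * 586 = -586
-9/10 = -0.90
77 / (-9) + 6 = -23 / 9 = -2.56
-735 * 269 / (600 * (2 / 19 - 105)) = 250439 / 79720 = 3.14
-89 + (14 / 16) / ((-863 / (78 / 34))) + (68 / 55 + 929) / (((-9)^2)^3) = -305323523562391 / 3430579200840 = -89.00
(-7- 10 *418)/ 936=-4187/ 936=-4.47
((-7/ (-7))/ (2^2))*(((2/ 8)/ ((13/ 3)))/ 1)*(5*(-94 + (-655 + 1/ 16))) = -179745/ 3328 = -54.01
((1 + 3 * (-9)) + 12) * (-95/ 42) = 95/ 3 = 31.67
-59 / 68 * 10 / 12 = -295 / 408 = -0.72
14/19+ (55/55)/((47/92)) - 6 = -2952/893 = -3.31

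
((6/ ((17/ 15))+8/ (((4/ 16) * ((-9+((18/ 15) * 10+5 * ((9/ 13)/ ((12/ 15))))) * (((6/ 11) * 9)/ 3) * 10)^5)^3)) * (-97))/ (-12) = 42.79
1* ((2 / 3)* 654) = 436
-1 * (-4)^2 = -16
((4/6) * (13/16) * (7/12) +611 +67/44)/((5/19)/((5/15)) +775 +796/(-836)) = 36887987/46639008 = 0.79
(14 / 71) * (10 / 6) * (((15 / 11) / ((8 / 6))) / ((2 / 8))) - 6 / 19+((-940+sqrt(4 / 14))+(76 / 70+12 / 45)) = -1460899442 / 1558095+sqrt(14) / 7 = -937.08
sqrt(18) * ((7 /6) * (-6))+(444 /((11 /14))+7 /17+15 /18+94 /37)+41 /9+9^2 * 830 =8444375041 /124542 -21 * sqrt(2) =67773.73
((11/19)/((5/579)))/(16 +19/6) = 38214/10925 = 3.50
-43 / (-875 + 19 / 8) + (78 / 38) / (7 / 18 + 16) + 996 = 38978819762 / 39128505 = 996.17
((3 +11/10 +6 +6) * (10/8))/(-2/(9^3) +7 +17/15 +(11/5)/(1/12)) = 586845/1006912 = 0.58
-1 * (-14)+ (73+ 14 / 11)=971 / 11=88.27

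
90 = 90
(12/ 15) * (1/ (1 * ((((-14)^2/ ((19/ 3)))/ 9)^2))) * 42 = 9747/ 3430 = 2.84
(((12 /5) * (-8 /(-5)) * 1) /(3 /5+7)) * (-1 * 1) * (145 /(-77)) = 1392 /1463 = 0.95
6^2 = 36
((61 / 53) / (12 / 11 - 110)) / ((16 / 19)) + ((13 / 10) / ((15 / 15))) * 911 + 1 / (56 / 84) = 6023231071 / 5079520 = 1185.79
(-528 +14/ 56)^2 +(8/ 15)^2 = 1002673249/ 3600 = 278520.35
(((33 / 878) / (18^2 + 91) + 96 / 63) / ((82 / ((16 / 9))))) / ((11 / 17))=792916244 / 15529267215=0.05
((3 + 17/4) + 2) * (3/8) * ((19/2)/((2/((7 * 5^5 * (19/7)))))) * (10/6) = 208703125/128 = 1630493.16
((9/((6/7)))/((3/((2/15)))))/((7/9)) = 3/5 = 0.60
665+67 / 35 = 23342 / 35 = 666.91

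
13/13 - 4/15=11/15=0.73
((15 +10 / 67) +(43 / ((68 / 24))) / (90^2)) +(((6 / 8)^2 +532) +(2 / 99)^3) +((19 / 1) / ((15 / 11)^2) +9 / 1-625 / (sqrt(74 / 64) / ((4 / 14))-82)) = 574.92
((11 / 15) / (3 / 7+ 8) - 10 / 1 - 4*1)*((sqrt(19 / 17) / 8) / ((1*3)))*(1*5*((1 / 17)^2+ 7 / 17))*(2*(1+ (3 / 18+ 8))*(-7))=23702525*sqrt(323) / 2608803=163.29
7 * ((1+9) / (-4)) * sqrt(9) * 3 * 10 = -1575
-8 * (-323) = 2584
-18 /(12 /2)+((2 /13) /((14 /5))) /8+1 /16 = -4267 /1456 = -2.93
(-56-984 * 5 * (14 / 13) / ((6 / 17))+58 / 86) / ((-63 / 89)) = 749629823 / 35217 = 21286.02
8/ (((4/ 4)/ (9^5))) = 472392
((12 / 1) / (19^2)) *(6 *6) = 432 / 361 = 1.20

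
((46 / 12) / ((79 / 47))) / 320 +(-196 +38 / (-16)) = -30088439 / 151680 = -198.37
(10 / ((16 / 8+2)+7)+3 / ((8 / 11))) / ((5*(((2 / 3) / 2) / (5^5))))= 830625 / 88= 9438.92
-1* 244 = -244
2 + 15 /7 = 29 /7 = 4.14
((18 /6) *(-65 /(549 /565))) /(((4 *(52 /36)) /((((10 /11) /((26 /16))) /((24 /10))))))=-70625 /8723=-8.10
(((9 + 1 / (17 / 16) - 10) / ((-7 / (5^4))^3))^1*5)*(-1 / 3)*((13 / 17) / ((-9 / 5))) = 79345703125 / 2676429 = 29646.11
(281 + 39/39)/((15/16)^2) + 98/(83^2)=165784246/516675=320.87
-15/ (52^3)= -15/ 140608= -0.00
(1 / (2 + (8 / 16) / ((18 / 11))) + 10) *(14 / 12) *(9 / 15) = 3031 / 415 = 7.30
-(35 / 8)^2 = -1225 / 64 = -19.14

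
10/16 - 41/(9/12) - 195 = -5977/24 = -249.04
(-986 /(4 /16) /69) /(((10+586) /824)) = -812464 /10281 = -79.03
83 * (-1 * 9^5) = -4901067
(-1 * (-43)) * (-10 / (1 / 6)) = -2580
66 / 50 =33 / 25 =1.32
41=41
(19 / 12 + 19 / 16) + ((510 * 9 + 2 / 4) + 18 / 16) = 220531 / 48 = 4594.40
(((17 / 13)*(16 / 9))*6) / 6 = 272 / 117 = 2.32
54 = 54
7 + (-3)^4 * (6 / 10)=278 / 5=55.60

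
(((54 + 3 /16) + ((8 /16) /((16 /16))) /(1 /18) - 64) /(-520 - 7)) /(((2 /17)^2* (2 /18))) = 1989 /1984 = 1.00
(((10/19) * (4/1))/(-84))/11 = -10/4389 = -0.00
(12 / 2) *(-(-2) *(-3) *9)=-324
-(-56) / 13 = 56 / 13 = 4.31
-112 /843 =-0.13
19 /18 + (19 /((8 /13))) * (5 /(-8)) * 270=-1500221 /288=-5209.10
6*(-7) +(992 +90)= 1040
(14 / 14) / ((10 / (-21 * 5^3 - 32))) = -2657 / 10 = -265.70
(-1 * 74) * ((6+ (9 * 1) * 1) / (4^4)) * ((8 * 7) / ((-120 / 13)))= 3367 / 128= 26.30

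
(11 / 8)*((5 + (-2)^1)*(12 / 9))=11 / 2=5.50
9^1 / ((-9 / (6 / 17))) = -6 / 17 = -0.35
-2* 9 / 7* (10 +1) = -198 / 7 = -28.29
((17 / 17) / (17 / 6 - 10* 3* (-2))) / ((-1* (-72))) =1 / 4524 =0.00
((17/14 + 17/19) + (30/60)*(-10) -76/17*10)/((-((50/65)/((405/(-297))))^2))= 327369393/2188648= 149.58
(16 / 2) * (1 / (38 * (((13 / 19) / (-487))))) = -1948 / 13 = -149.85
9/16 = 0.56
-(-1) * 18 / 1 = 18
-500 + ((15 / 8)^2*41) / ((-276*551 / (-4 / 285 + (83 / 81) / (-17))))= -14146715831195 / 28293435648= -500.00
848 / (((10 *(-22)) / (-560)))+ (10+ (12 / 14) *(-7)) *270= 35624 / 11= 3238.55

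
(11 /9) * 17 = 187 /9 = 20.78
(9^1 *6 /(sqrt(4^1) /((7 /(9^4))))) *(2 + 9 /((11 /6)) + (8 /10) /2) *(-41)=-38458 /4455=-8.63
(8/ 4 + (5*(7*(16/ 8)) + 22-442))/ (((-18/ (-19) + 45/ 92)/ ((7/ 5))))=-1419376/ 4185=-339.16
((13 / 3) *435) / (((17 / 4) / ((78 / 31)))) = 588120 / 527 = 1115.98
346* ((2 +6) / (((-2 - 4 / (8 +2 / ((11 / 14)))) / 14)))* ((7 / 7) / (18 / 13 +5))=-14609504 / 5727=-2550.99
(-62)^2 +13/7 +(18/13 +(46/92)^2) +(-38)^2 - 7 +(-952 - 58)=1555915/364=4274.49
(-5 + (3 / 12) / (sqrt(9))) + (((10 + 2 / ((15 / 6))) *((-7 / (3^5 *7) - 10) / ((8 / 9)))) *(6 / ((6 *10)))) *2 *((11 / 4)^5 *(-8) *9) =10570715687 / 38400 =275279.05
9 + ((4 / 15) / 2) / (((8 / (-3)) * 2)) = 359 / 40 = 8.98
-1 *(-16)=16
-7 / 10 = -0.70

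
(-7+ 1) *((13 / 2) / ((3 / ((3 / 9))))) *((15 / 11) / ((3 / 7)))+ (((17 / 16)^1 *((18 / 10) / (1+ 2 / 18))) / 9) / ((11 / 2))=-181541 / 13200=-13.75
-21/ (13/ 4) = -84/ 13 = -6.46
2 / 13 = 0.15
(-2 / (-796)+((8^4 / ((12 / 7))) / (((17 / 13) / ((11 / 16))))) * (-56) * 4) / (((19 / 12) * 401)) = -11422867354 / 25775077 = -443.17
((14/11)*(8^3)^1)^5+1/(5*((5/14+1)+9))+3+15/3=13719174807371322987314/116761975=117496940312728.72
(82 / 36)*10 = 205 / 9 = 22.78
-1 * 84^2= -7056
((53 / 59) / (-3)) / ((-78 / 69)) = 1219 / 4602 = 0.26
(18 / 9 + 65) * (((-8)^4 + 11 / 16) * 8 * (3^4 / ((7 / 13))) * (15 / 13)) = 5335853535 / 14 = 381132395.36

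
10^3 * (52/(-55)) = -10400/11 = -945.45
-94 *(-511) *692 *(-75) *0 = 0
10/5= 2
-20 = -20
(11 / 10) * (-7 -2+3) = -33 / 5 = -6.60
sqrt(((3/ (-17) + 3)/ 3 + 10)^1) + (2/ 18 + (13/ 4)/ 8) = 149/ 288 + sqrt(3162)/ 17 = 3.83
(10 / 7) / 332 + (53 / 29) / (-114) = -11264 / 960393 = -0.01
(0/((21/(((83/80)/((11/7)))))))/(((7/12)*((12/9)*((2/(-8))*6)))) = 0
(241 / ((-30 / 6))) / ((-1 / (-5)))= -241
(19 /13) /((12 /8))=38 /39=0.97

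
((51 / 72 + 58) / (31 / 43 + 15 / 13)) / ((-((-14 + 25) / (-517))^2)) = -1739876879 / 25152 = -69174.49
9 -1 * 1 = 8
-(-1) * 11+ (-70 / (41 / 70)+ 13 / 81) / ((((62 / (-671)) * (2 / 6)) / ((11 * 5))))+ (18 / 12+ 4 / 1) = 7314528298 / 34317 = 213145.91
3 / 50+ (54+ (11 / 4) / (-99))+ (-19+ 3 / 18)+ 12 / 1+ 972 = 917279 / 900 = 1019.20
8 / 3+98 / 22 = 235 / 33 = 7.12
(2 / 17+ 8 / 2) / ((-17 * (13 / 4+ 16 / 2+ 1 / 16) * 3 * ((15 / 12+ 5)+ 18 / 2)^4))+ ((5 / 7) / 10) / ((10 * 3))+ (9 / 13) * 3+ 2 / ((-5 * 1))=6640758644361461 / 3954471048904740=1.68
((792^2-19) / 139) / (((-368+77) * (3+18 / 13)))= -8154185 / 2305593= -3.54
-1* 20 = -20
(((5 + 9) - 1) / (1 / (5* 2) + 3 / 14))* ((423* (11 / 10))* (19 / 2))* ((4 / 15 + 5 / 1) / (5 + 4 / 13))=83457101 / 460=181428.48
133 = 133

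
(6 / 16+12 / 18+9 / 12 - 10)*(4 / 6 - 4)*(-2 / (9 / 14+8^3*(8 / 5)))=-34475 / 516501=-0.07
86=86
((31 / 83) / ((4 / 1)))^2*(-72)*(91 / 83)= -787059 / 1143574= -0.69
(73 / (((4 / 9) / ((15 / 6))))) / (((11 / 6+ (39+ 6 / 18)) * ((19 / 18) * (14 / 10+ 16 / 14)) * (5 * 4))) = 620865 / 3341416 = 0.19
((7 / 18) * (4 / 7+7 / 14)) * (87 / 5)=29 / 4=7.25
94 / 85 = 1.11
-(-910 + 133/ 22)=19887/ 22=903.95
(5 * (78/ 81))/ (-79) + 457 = 974651/ 2133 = 456.94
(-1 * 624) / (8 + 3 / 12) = -832 / 11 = -75.64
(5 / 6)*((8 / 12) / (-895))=-1 / 1611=-0.00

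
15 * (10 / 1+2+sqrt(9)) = 225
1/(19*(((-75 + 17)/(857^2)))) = -734449/1102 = -666.47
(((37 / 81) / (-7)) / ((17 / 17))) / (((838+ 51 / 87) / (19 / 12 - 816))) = 10486429 / 165466476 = 0.06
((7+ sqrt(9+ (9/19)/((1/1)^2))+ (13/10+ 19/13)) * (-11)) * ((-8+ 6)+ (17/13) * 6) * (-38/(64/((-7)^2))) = 24022.04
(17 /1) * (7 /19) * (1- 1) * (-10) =0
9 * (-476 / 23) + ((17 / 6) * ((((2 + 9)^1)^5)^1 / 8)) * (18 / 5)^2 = 739037.83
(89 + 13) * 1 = 102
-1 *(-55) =55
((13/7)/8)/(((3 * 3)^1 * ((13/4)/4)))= 2/63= 0.03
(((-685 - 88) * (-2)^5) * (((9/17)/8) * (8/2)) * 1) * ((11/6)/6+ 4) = 479260/17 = 28191.76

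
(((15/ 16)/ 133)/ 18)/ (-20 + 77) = 5/ 727776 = 0.00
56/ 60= 14/ 15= 0.93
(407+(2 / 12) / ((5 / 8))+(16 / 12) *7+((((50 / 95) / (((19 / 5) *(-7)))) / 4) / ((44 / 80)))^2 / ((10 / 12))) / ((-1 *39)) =-10.68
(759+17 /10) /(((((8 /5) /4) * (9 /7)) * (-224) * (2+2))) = -7607 /4608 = -1.65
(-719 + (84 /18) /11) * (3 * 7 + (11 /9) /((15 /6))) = -22930471 /1485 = -15441.39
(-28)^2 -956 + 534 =362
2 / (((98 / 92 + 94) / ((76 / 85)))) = 6992 / 371705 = 0.02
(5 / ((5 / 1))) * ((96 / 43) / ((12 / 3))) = 24 / 43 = 0.56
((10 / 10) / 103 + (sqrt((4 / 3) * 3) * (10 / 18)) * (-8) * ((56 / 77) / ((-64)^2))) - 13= -4239299 / 326304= -12.99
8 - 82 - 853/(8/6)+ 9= -704.75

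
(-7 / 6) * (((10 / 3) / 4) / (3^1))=-35 / 108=-0.32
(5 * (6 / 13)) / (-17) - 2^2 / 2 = -472 / 221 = -2.14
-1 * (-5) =5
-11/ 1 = -11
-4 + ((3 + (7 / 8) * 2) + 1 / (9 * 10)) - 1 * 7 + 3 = -583 / 180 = -3.24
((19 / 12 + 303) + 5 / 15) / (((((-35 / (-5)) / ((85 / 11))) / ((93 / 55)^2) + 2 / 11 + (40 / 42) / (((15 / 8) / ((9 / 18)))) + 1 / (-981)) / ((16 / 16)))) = 1505127172857 / 3710045288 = 405.69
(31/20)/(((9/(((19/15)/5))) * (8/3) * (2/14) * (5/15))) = 4123/12000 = 0.34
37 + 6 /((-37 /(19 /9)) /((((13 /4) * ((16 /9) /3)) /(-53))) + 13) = 18112507 /489367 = 37.01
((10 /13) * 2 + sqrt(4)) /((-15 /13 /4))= -184 /15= -12.27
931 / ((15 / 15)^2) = 931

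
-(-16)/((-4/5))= -20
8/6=1.33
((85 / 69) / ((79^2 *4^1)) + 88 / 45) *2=50528411 / 12918870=3.91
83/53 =1.57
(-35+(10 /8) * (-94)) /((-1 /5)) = 1525 /2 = 762.50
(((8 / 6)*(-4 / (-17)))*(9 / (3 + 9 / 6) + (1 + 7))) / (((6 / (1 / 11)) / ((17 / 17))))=80 / 1683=0.05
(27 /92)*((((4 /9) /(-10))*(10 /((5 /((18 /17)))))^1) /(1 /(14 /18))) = -42 /1955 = -0.02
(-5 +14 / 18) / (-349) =38 / 3141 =0.01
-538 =-538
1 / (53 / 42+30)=0.03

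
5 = 5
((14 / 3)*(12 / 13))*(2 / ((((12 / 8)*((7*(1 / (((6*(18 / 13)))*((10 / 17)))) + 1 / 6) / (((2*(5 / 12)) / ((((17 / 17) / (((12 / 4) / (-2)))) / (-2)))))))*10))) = 20160 / 22451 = 0.90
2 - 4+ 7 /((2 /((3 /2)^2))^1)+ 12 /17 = 895 /136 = 6.58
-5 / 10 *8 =-4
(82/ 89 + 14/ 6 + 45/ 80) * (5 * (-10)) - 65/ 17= -7069315/ 36312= -194.68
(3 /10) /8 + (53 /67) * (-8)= -33719 /5360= -6.29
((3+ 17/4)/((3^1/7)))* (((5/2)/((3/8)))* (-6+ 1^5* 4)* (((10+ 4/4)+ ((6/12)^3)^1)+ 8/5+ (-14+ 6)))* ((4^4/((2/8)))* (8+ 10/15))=-9458176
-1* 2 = -2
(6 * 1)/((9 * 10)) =1/15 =0.07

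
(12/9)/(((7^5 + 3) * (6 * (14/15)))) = 1/70602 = 0.00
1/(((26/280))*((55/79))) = 2212/143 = 15.47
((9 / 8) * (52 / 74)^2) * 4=3042 / 1369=2.22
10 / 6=5 / 3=1.67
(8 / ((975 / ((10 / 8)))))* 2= 4 / 195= 0.02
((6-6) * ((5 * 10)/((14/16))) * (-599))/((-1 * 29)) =0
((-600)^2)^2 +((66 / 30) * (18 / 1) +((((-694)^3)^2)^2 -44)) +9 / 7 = 436899642969909124767985028867317651 / 35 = 12482846941997403564799570000000000.00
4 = 4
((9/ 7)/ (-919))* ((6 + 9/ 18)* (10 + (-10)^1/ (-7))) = -4680/ 45031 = -0.10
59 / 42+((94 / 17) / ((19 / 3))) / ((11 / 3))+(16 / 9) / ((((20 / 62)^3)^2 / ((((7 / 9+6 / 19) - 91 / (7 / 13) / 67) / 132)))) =-156257405907343 / 10123118775000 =-15.44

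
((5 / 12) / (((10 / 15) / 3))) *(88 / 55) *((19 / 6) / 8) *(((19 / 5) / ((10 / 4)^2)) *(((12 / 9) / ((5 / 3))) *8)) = 2888 / 625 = 4.62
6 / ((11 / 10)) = 60 / 11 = 5.45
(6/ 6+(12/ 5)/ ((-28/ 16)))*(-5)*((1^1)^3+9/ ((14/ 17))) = 2171/ 98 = 22.15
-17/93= -0.18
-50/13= -3.85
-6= -6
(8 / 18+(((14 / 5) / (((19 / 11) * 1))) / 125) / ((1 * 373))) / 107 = 17718886 / 4265488125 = 0.00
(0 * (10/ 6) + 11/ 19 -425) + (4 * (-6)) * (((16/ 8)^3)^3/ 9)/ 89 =-2230912/ 5073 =-439.76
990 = 990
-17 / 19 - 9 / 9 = -36 / 19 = -1.89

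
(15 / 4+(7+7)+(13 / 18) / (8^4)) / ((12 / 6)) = 1308685 / 147456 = 8.88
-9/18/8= -1/16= -0.06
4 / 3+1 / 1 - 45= -128 / 3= -42.67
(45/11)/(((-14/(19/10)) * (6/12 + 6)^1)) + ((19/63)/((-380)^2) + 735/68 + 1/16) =6277199603/581981400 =10.79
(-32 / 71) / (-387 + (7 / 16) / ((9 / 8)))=576 / 494089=0.00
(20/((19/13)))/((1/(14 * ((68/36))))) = 361.87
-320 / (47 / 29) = -9280 / 47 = -197.45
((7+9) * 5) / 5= 16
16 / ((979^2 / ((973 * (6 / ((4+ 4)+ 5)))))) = 93408 / 12459733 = 0.01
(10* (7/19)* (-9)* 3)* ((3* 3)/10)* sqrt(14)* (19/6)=-567* sqrt(14)/2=-1060.76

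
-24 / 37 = -0.65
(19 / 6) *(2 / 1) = 19 / 3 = 6.33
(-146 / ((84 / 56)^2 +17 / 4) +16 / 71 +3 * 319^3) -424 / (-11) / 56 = 97385255.45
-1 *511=-511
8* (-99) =-792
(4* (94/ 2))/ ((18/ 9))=94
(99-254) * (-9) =1395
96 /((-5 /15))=-288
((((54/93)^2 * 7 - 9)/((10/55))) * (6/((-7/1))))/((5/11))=68.87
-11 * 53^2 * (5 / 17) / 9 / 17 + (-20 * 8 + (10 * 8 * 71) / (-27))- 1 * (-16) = -3228637 / 7803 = -413.77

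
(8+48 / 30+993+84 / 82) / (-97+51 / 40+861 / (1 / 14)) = 0.08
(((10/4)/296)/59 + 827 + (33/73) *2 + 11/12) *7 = 44378904493/7649232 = 5801.75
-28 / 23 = -1.22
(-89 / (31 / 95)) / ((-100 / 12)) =5073 / 155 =32.73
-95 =-95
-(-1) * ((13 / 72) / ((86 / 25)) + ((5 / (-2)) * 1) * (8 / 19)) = -1.00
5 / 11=0.45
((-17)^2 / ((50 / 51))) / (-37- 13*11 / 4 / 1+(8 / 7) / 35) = -1444422 / 356315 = -4.05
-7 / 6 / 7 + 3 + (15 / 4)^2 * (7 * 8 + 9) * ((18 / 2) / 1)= 395011 / 48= 8229.40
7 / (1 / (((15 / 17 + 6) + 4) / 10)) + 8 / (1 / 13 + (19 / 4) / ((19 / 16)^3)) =4817803 / 464882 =10.36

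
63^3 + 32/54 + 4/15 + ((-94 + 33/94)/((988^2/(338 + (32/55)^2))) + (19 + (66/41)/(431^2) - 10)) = 7136380585161164237333743/28539035211486056400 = 250056.83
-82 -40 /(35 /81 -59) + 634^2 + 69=401943.68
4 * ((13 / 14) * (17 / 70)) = 221 / 245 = 0.90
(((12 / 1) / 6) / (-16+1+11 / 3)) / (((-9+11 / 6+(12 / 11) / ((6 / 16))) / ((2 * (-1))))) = -396 / 4777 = -0.08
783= 783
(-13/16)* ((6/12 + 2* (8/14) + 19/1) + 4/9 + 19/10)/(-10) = 94133/50400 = 1.87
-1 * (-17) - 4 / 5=81 / 5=16.20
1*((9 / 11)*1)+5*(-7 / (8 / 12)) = -1137 / 22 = -51.68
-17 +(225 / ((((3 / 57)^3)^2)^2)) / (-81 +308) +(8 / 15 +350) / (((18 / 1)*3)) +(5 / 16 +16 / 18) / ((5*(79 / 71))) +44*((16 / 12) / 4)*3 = 254934039007882473287561 / 116205840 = 2193814347092043.51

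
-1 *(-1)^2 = -1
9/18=1/2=0.50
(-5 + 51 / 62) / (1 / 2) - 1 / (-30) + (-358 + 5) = -336029 / 930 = -361.32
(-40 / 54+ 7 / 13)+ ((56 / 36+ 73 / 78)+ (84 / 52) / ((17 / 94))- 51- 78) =-1405571 / 11934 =-117.78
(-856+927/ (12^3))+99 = -145241/ 192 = -756.46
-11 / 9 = -1.22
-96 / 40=-12 / 5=-2.40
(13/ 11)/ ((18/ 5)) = 65/ 198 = 0.33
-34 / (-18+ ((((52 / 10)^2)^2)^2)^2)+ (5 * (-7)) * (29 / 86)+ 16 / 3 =-2140676232232389599181541 / 330913401980706804216462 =-6.47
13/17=0.76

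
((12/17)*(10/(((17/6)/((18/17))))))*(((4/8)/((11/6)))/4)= 0.18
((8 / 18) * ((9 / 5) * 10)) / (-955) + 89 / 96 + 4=450947 / 91680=4.92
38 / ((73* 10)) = 19 / 365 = 0.05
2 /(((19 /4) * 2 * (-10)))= -2 /95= -0.02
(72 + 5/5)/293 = 73/293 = 0.25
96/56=12/7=1.71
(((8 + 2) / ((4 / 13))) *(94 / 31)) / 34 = 3055 / 1054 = 2.90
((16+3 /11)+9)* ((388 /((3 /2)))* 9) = 647184 /11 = 58834.91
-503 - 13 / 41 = -20636 / 41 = -503.32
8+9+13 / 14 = 251 / 14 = 17.93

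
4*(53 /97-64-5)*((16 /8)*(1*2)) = -106240 /97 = -1095.26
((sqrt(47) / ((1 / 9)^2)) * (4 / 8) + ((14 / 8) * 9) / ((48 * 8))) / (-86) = -81 * sqrt(47) / 172-21 / 44032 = -3.23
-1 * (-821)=821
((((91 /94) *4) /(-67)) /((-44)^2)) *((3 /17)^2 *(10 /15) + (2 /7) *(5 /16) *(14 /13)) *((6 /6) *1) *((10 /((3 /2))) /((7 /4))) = -0.00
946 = 946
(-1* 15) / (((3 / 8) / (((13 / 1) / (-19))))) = 520 / 19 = 27.37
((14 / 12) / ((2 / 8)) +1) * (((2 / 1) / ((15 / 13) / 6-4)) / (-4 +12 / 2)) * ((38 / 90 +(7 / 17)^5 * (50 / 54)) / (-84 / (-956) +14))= -39689642072 / 867332594205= -0.05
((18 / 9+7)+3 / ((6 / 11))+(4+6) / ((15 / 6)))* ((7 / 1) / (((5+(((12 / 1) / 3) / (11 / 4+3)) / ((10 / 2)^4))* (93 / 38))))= 10.58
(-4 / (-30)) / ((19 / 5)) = 2 / 57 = 0.04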